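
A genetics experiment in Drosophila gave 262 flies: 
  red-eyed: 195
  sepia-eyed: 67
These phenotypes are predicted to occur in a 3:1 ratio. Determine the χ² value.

Expected counts for N = 262 under a 3:1 ratio (total parts = 4):
  red-eyed: 262 × 3/4 = 196.5
  sepia-eyed: 262 × 1/4 = 65.5
χ² = Σ (O − E)² / E
  red-eyed: (195 − 196.5)² / 196.5 = 0.0115
  sepia-eyed: (67 − 65.5)² / 65.5 = 0.0344
χ² = 0.0115 + 0.0344 = 0.0459 ≈ 0.046

0.046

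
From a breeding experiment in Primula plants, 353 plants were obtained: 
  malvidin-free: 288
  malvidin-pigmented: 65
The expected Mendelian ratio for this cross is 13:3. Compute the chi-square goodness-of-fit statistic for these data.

Total ratio parts = 16. Expected numbers out of 353:
  malvidin-free: 353 × 13/16 = 286.8125
  malvidin-pigmented: 353 × 3/16 = 66.1875
χ² = Σ (O − E)² / E
  malvidin-free: (288 − 286.8125)² / 286.8125 = 0.0049
  malvidin-pigmented: (65 − 66.1875)² / 66.1875 = 0.0213
χ² = 0.0049 + 0.0213 = 0.0262 ≈ 0.026

0.026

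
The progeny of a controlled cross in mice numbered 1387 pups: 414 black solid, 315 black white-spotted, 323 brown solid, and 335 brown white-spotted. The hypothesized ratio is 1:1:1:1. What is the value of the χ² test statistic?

17.975

The 1:1:1:1 ratio has 4 parts, so with N = 1387 the expected counts are:
  black solid: 1387 × 1/4 = 346.75
  black white-spotted: 1387 × 1/4 = 346.75
  brown solid: 1387 × 1/4 = 346.75
  brown white-spotted: 1387 × 1/4 = 346.75
χ² = Σ (O − E)² / E
  black solid: (414 − 346.75)² / 346.75 = 13.0427
  black white-spotted: (315 − 346.75)² / 346.75 = 2.9072
  brown solid: (323 − 346.75)² / 346.75 = 1.6267
  brown white-spotted: (335 − 346.75)² / 346.75 = 0.3982
χ² = 13.0427 + 2.9072 + 1.6267 + 0.3982 = 17.9748 ≈ 17.975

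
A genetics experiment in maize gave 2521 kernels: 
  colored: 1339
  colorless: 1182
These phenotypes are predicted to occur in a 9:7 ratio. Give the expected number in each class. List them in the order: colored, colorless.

1418.0625, 1102.9375

The 9:7 ratio has 16 parts, so with N = 2521 the expected counts are:
  colored: 2521 × 9/16 = 1418.0625
  colorless: 2521 × 7/16 = 1102.9375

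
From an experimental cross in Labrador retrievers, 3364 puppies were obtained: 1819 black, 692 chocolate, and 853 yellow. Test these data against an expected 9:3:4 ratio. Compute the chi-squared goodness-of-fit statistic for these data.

8.955

The 9:3:4 ratio has 16 parts, so with N = 3364 the expected counts are:
  black: 3364 × 9/16 = 1892.25
  chocolate: 3364 × 3/16 = 630.75
  yellow: 3364 × 4/16 = 841
χ² = Σ (O − E)² / E
  black: (1819 − 1892.25)² / 1892.25 = 2.8355
  chocolate: (692 − 630.75)² / 630.75 = 5.9478
  yellow: (853 − 841)² / 841 = 0.1712
χ² = 2.8355 + 5.9478 + 0.1712 = 8.9545 ≈ 8.955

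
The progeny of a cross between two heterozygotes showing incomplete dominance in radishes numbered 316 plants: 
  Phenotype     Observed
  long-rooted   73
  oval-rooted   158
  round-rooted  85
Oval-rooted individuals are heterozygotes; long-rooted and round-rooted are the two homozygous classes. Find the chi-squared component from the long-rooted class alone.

0.456

With incomplete dominance, a heterozygote × heterozygote cross gives a 1:2:1 phenotypic ratio.
Total ratio parts = 4. Expected numbers out of 316:
  long-rooted: 316 × 1/4 = 79
  oval-rooted: 316 × 2/4 = 158
  round-rooted: 316 × 1/4 = 79
Contribution of long-rooted: (73 − 79)² / 79 = 0.4557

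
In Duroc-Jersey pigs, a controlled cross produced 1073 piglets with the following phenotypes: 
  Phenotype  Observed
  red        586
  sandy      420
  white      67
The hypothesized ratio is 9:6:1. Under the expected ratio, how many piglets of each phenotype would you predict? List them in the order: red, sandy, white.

603.5625, 402.375, 67.0625

The 9:6:1 ratio has 16 parts, so with N = 1073 the expected counts are:
  red: 1073 × 9/16 = 603.5625
  sandy: 1073 × 6/16 = 402.375
  white: 1073 × 1/16 = 67.0625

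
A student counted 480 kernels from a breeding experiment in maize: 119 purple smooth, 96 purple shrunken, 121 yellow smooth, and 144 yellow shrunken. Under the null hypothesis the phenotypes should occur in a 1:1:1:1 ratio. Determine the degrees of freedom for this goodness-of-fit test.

3

A goodness-of-fit test with 4 phenotype classes has df = 4 − 1 = 3.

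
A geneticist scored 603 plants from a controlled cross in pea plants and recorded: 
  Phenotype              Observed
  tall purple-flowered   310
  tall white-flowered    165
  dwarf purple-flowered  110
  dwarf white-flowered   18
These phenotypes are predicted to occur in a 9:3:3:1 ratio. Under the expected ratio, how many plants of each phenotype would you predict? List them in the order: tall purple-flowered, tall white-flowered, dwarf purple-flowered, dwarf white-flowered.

The 9:3:3:1 ratio has 16 parts, so with N = 603 the expected counts are:
  tall purple-flowered: 603 × 9/16 = 339.1875
  tall white-flowered: 603 × 3/16 = 113.0625
  dwarf purple-flowered: 603 × 3/16 = 113.0625
  dwarf white-flowered: 603 × 1/16 = 37.6875

339.1875, 113.0625, 113.0625, 37.6875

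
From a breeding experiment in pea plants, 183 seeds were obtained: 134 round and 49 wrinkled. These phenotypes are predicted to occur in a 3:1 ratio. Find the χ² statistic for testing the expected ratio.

0.308

Under the 3:1 hypothesis (Σ ratio = 4, N = 183):
  round: 183 × 3/4 = 137.25
  wrinkled: 183 × 1/4 = 45.75
χ² = Σ (O − E)² / E
  round: (134 − 137.25)² / 137.25 = 0.0770
  wrinkled: (49 − 45.75)² / 45.75 = 0.2309
χ² = 0.0770 + 0.2309 = 0.3079 ≈ 0.308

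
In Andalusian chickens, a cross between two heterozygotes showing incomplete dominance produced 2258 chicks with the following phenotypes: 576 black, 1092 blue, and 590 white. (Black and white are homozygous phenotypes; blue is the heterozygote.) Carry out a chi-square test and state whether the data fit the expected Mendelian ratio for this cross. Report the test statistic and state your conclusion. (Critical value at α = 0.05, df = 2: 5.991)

With incomplete dominance, a heterozygote × heterozygote cross gives a 1:2:1 phenotypic ratio.
Expected counts for N = 2258 under a 1:2:1 ratio (total parts = 4):
  black: 2258 × 1/4 = 564.5
  blue: 2258 × 2/4 = 1129
  white: 2258 × 1/4 = 564.5
χ² = Σ (O − E)² / E
  black: (576 − 564.5)² / 564.5 = 0.2343
  blue: (1092 − 1129)² / 1129 = 1.2126
  white: (590 − 564.5)² / 564.5 = 1.1519
χ² = 0.2343 + 1.2126 + 1.1519 = 2.5988 ≈ 2.599
Degrees of freedom = 3 − 1 = 2; critical value at α = 0.05 is 5.991.
Since 2.599 < 5.991, we fail to reject the null hypothesis — the data are consistent with the 1:2:1 ratio.

2.599; consistent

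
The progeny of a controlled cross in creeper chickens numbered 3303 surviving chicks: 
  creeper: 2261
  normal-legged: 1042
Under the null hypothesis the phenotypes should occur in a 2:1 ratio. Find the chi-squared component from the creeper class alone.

The 2:1 ratio has 3 parts, so with N = 3303 the expected counts are:
  creeper: 3303 × 2/3 = 2202
  normal-legged: 3303 × 1/3 = 1101
Contribution of creeper: (2261 − 2202)² / 2202 = 1.5808

1.581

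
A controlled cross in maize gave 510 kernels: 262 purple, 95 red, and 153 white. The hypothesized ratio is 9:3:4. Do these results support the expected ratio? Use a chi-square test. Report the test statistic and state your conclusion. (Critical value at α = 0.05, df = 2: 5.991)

Expected counts for N = 510 under a 9:3:4 ratio (total parts = 16):
  purple: 510 × 9/16 = 286.875
  red: 510 × 3/16 = 95.625
  white: 510 × 4/16 = 127.5
χ² = Σ (O − E)² / E
  purple: (262 − 286.875)² / 286.875 = 2.1569
  red: (95 − 95.625)² / 95.625 = 0.0041
  white: (153 − 127.5)² / 127.5 = 5.1000
χ² = 2.1569 + 0.0041 + 5.1000 = 7.261
Degrees of freedom = 3 − 1 = 2; critical value at α = 0.05 is 5.991.
Since 7.261 > 5.991, we reject the null hypothesis — the data do not fit the 9:3:4 ratio.

7.261; not consistent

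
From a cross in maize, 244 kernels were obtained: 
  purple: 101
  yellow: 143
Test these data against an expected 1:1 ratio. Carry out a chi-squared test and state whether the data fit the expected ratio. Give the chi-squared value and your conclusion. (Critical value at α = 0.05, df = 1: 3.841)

7.230; not consistent

Under the 1:1 hypothesis (Σ ratio = 2, N = 244):
  purple: 244 × 1/2 = 122
  yellow: 244 × 1/2 = 122
χ² = Σ (O − E)² / E
  purple: (101 − 122)² / 122 = 3.6148
  yellow: (143 − 122)² / 122 = 3.6148
χ² = 3.6148 + 3.6148 = 7.2296 ≈ 7.230
Degrees of freedom = 2 − 1 = 1; critical value at α = 0.05 is 3.841.
Since 7.230 > 3.841, we reject the null hypothesis — the data do not fit the 1:1 ratio.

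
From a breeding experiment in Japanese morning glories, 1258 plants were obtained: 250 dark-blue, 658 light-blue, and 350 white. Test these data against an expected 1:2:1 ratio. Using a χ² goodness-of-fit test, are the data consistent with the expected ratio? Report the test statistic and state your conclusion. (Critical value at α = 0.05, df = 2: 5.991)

18.572; not consistent

Total ratio parts = 4. Expected numbers out of 1258:
  dark-blue: 1258 × 1/4 = 314.5
  light-blue: 1258 × 2/4 = 629
  white: 1258 × 1/4 = 314.5
χ² = Σ (O − E)² / E
  dark-blue: (250 − 314.5)² / 314.5 = 13.2281
  light-blue: (658 − 629)² / 629 = 1.3370
  white: (350 − 314.5)² / 314.5 = 4.0072
χ² = 13.2281 + 1.3370 + 4.0072 = 18.5723 ≈ 18.572
Degrees of freedom = 3 − 1 = 2; critical value at α = 0.05 is 5.991.
Since 18.572 > 5.991, we reject the null hypothesis — the data do not fit the 1:2:1 ratio.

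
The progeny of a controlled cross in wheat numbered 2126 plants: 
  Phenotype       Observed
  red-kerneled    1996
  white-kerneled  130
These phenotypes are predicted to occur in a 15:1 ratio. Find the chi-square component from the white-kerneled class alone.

0.062

Expected counts for N = 2126 under a 15:1 ratio (total parts = 16):
  red-kerneled: 2126 × 15/16 = 1993.125
  white-kerneled: 2126 × 1/16 = 132.875
Contribution of white-kerneled: (130 − 132.875)² / 132.875 = 0.0622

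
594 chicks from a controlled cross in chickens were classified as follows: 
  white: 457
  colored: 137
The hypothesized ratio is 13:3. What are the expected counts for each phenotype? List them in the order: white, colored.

Expected counts for N = 594 under a 13:3 ratio (total parts = 16):
  white: 594 × 13/16 = 482.625
  colored: 594 × 3/16 = 111.375

482.625, 111.375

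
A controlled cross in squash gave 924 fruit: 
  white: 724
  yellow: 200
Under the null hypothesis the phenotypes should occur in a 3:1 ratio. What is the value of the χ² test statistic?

5.547

The 3:1 ratio has 4 parts, so with N = 924 the expected counts are:
  white: 924 × 3/4 = 693
  yellow: 924 × 1/4 = 231
χ² = Σ (O − E)² / E
  white: (724 − 693)² / 693 = 1.3867
  yellow: (200 − 231)² / 231 = 4.1602
χ² = 1.3867 + 4.1602 = 5.5469 ≈ 5.547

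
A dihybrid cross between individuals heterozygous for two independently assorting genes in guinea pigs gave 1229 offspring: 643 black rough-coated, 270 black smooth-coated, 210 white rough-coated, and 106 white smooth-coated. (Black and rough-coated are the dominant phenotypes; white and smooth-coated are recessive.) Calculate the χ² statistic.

23.072

A dihybrid F₂ with independent assortment and complete dominance at both loci gives a 9:3:3:1 phenotypic ratio.
Under the 9:3:3:1 hypothesis (Σ ratio = 16, N = 1229):
  black rough-coated: 1229 × 9/16 = 691.3125
  black smooth-coated: 1229 × 3/16 = 230.4375
  white rough-coated: 1229 × 3/16 = 230.4375
  white smooth-coated: 1229 × 1/16 = 76.8125
χ² = Σ (O − E)² / E
  black rough-coated: (643 − 691.3125)² / 691.3125 = 3.3763
  black smooth-coated: (270 − 230.4375)² / 230.4375 = 6.7923
  white rough-coated: (210 − 230.4375)² / 230.4375 = 1.8126
  white smooth-coated: (106 − 76.8125)² / 76.8125 = 11.0908
χ² = 3.3763 + 6.7923 + 1.8126 + 11.0908 = 23.072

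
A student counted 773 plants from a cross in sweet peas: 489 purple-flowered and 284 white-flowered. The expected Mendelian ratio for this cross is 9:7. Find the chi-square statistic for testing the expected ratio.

15.435

Total ratio parts = 16. Expected numbers out of 773:
  purple-flowered: 773 × 9/16 = 434.8125
  white-flowered: 773 × 7/16 = 338.1875
χ² = Σ (O − E)² / E
  purple-flowered: (489 − 434.8125)² / 434.8125 = 6.7530
  white-flowered: (284 − 338.1875)² / 338.1875 = 8.6824
χ² = 6.7530 + 8.6824 = 15.4354 ≈ 15.435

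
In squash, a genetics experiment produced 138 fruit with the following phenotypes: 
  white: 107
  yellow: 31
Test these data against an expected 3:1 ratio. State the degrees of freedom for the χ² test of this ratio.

A goodness-of-fit test with 2 phenotype classes has df = 2 − 1 = 1.

1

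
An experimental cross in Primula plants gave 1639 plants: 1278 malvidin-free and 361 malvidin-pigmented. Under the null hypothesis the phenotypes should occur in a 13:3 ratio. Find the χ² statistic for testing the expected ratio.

The 13:3 ratio has 16 parts, so with N = 1639 the expected counts are:
  malvidin-free: 1639 × 13/16 = 1331.6875
  malvidin-pigmented: 1639 × 3/16 = 307.3125
χ² = Σ (O − E)² / E
  malvidin-free: (1278 − 1331.6875)² / 1331.6875 = 2.1644
  malvidin-pigmented: (361 − 307.3125)² / 307.3125 = 9.3792
χ² = 2.1644 + 9.3792 = 11.5436 ≈ 11.544

11.544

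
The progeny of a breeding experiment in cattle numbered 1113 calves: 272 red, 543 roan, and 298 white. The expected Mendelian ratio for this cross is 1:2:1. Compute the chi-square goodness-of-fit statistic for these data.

The 1:2:1 ratio has 4 parts, so with N = 1113 the expected counts are:
  red: 1113 × 1/4 = 278.25
  roan: 1113 × 2/4 = 556.5
  white: 1113 × 1/4 = 278.25
χ² = Σ (O − E)² / E
  red: (272 − 278.25)² / 278.25 = 0.1404
  roan: (543 − 556.5)² / 556.5 = 0.3275
  white: (298 − 278.25)² / 278.25 = 1.4018
χ² = 0.1404 + 0.3275 + 1.4018 = 1.8697 ≈ 1.870

1.870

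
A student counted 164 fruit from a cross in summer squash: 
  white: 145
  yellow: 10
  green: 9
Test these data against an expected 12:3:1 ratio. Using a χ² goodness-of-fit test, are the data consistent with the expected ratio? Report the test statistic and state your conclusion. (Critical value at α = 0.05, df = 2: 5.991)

Expected counts for N = 164 under a 12:3:1 ratio (total parts = 16):
  white: 164 × 12/16 = 123
  yellow: 164 × 3/16 = 30.75
  green: 164 × 1/16 = 10.25
χ² = Σ (O − E)² / E
  white: (145 − 123)² / 123 = 3.9350
  yellow: (10 − 30.75)² / 30.75 = 14.0020
  green: (9 − 10.25)² / 10.25 = 0.1524
χ² = 3.9350 + 14.0020 + 0.1524 = 18.0894 ≈ 18.089
Degrees of freedom = 3 − 1 = 2; critical value at α = 0.05 is 5.991.
Since 18.089 > 5.991, we reject the null hypothesis — the data do not fit the 12:3:1 ratio.

18.089; not consistent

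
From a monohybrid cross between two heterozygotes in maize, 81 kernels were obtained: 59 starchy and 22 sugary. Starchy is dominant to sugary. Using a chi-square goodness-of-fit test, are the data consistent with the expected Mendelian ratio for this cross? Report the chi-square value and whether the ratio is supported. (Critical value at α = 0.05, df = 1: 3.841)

0.202; consistent

For a monohybrid cross between heterozygotes with complete dominance, the expected phenotypic ratio is 3:1.
Expected counts for N = 81 under a 3:1 ratio (total parts = 4):
  starchy: 81 × 3/4 = 60.75
  sugary: 81 × 1/4 = 20.25
χ² = Σ (O − E)² / E
  starchy: (59 − 60.75)² / 60.75 = 0.0504
  sugary: (22 − 20.25)² / 20.25 = 0.1512
χ² = 0.0504 + 0.1512 = 0.2016 ≈ 0.202
Degrees of freedom = 2 − 1 = 1; critical value at α = 0.05 is 3.841.
Since 0.202 < 3.841, we fail to reject the null hypothesis — the data are consistent with the 3:1 ratio.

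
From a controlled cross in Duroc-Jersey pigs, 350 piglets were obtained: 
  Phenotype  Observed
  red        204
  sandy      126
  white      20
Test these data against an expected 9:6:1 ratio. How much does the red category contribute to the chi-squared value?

0.258

The 9:6:1 ratio has 16 parts, so with N = 350 the expected counts are:
  red: 350 × 9/16 = 196.875
  sandy: 350 × 6/16 = 131.25
  white: 350 × 1/16 = 21.875
Contribution of red: (204 − 196.875)² / 196.875 = 0.2579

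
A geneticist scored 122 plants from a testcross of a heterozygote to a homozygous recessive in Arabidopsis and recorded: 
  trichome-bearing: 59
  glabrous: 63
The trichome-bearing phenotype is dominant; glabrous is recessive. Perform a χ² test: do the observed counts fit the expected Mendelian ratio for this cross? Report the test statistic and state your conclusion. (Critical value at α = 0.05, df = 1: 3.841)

A testcross of a heterozygote (Aa × aa) gives a 1:1 phenotypic ratio.
The 1:1 ratio has 2 parts, so with N = 122 the expected counts are:
  trichome-bearing: 122 × 1/2 = 61
  glabrous: 122 × 1/2 = 61
χ² = Σ (O − E)² / E
  trichome-bearing: (59 − 61)² / 61 = 0.0656
  glabrous: (63 − 61)² / 61 = 0.0656
χ² = 0.0656 + 0.0656 = 0.1312 ≈ 0.131
Degrees of freedom = 2 − 1 = 1; critical value at α = 0.05 is 3.841.
Since 0.131 < 3.841, we fail to reject the null hypothesis — the data are consistent with the 1:1 ratio.

0.131; consistent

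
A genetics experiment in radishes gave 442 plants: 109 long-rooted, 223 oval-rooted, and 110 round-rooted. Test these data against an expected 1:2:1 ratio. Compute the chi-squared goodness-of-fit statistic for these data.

Total ratio parts = 4. Expected numbers out of 442:
  long-rooted: 442 × 1/4 = 110.5
  oval-rooted: 442 × 2/4 = 221
  round-rooted: 442 × 1/4 = 110.5
χ² = Σ (O − E)² / E
  long-rooted: (109 − 110.5)² / 110.5 = 0.0204
  oval-rooted: (223 − 221)² / 221 = 0.0181
  round-rooted: (110 − 110.5)² / 110.5 = 0.0023
χ² = 0.0204 + 0.0181 + 0.0023 = 0.0408 ≈ 0.041

0.041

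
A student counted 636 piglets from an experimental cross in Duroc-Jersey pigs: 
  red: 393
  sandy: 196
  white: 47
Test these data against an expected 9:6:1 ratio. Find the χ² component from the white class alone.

The 9:6:1 ratio has 16 parts, so with N = 636 the expected counts are:
  red: 636 × 9/16 = 357.75
  sandy: 636 × 6/16 = 238.5
  white: 636 × 1/16 = 39.75
Contribution of white: (47 − 39.75)² / 39.75 = 1.3223

1.322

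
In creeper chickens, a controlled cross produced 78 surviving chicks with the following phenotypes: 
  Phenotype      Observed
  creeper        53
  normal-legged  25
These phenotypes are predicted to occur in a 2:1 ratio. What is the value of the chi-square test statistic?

The 2:1 ratio has 3 parts, so with N = 78 the expected counts are:
  creeper: 78 × 2/3 = 52
  normal-legged: 78 × 1/3 = 26
χ² = Σ (O − E)² / E
  creeper: (53 − 52)² / 52 = 0.0192
  normal-legged: (25 − 26)² / 26 = 0.0385
χ² = 0.0192 + 0.0385 = 0.0577 ≈ 0.058

0.058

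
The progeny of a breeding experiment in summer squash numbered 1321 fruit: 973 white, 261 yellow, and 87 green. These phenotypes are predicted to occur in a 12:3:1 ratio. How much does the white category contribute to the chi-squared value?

0.318

Under the 12:3:1 hypothesis (Σ ratio = 16, N = 1321):
  white: 1321 × 12/16 = 990.75
  yellow: 1321 × 3/16 = 247.6875
  green: 1321 × 1/16 = 82.5625
Contribution of white: (973 − 990.75)² / 990.75 = 0.3180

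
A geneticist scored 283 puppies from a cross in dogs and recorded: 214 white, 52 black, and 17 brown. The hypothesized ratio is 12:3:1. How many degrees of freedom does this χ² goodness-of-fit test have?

A goodness-of-fit test with 3 phenotype classes has df = 3 − 1 = 2.

2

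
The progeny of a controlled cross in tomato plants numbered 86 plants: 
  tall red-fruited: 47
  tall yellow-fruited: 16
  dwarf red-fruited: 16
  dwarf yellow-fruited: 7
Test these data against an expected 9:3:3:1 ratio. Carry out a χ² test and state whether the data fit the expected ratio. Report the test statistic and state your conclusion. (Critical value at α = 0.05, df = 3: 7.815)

0.532; consistent

Under the 9:3:3:1 hypothesis (Σ ratio = 16, N = 86):
  tall red-fruited: 86 × 9/16 = 48.375
  tall yellow-fruited: 86 × 3/16 = 16.125
  dwarf red-fruited: 86 × 3/16 = 16.125
  dwarf yellow-fruited: 86 × 1/16 = 5.375
χ² = Σ (O − E)² / E
  tall red-fruited: (47 − 48.375)² / 48.375 = 0.0391
  tall yellow-fruited: (16 − 16.125)² / 16.125 = 0.0010
  dwarf red-fruited: (16 − 16.125)² / 16.125 = 0.0010
  dwarf yellow-fruited: (7 − 5.375)² / 5.375 = 0.4913
χ² = 0.0391 + 0.0010 + 0.0010 + 0.4913 = 0.5324 ≈ 0.532
Degrees of freedom = 4 − 1 = 3; critical value at α = 0.05 is 7.815.
Since 0.532 < 7.815, we fail to reject the null hypothesis — the data are consistent with the 9:3:3:1 ratio.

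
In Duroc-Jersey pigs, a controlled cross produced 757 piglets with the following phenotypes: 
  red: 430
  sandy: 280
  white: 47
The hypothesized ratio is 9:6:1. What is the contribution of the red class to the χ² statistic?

Total ratio parts = 16. Expected numbers out of 757:
  red: 757 × 9/16 = 425.8125
  sandy: 757 × 6/16 = 283.875
  white: 757 × 1/16 = 47.3125
Contribution of red: (430 − 425.8125)² / 425.8125 = 0.0412

0.041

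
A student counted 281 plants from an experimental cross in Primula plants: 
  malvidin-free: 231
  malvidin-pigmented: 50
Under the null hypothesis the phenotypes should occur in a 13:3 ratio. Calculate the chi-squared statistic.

Total ratio parts = 16. Expected numbers out of 281:
  malvidin-free: 281 × 13/16 = 228.3125
  malvidin-pigmented: 281 × 3/16 = 52.6875
χ² = Σ (O − E)² / E
  malvidin-free: (231 − 228.3125)² / 228.3125 = 0.0316
  malvidin-pigmented: (50 − 52.6875)² / 52.6875 = 0.1371
χ² = 0.0316 + 0.1371 = 0.1687 ≈ 0.169

0.169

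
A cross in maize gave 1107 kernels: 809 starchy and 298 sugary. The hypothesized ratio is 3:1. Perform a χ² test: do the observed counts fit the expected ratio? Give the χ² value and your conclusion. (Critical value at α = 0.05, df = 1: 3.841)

Total ratio parts = 4. Expected numbers out of 1107:
  starchy: 1107 × 3/4 = 830.25
  sugary: 1107 × 1/4 = 276.75
χ² = Σ (O − E)² / E
  starchy: (809 − 830.25)² / 830.25 = 0.5439
  sugary: (298 − 276.75)² / 276.75 = 1.6317
χ² = 0.5439 + 1.6317 = 2.1756 ≈ 2.176
Degrees of freedom = 2 − 1 = 1; critical value at α = 0.05 is 3.841.
Since 2.176 < 3.841, we fail to reject the null hypothesis — the data are consistent with the 3:1 ratio.

2.176; consistent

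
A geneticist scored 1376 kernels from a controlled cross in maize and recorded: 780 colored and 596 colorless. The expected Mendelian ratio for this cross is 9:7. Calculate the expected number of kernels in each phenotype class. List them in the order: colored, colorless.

774, 602

Expected counts for N = 1376 under a 9:7 ratio (total parts = 16):
  colored: 1376 × 9/16 = 774
  colorless: 1376 × 7/16 = 602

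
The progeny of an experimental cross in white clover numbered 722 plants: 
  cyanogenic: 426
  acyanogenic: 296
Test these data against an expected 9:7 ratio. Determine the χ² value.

Under the 9:7 hypothesis (Σ ratio = 16, N = 722):
  cyanogenic: 722 × 9/16 = 406.125
  acyanogenic: 722 × 7/16 = 315.875
χ² = Σ (O − E)² / E
  cyanogenic: (426 − 406.125)² / 406.125 = 0.9726
  acyanogenic: (296 − 315.875)² / 315.875 = 1.2505
χ² = 0.9726 + 1.2505 = 2.2231 ≈ 2.223

2.223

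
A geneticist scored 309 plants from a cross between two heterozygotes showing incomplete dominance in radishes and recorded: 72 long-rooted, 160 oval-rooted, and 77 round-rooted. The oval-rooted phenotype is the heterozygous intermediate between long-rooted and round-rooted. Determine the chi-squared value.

0.553

With incomplete dominance, a heterozygote × heterozygote cross gives a 1:2:1 phenotypic ratio.
Expected counts for N = 309 under a 1:2:1 ratio (total parts = 4):
  long-rooted: 309 × 1/4 = 77.25
  oval-rooted: 309 × 2/4 = 154.5
  round-rooted: 309 × 1/4 = 77.25
χ² = Σ (O − E)² / E
  long-rooted: (72 − 77.25)² / 77.25 = 0.3568
  oval-rooted: (160 − 154.5)² / 154.5 = 0.1958
  round-rooted: (77 − 77.25)² / 77.25 = 0.0008
χ² = 0.3568 + 0.1958 + 0.0008 = 0.5534 ≈ 0.553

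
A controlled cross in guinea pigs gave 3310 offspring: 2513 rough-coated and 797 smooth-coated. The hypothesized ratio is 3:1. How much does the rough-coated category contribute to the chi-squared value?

Expected counts for N = 3310 under a 3:1 ratio (total parts = 4):
  rough-coated: 3310 × 3/4 = 2482.5
  smooth-coated: 3310 × 1/4 = 827.5
Contribution of rough-coated: (2513 − 2482.5)² / 2482.5 = 0.3747

0.375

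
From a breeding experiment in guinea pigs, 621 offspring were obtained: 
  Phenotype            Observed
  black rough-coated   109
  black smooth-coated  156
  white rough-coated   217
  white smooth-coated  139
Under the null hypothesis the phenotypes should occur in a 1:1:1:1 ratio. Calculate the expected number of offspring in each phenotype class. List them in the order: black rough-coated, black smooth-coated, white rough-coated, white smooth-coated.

The 1:1:1:1 ratio has 4 parts, so with N = 621 the expected counts are:
  black rough-coated: 621 × 1/4 = 155.25
  black smooth-coated: 621 × 1/4 = 155.25
  white rough-coated: 621 × 1/4 = 155.25
  white smooth-coated: 621 × 1/4 = 155.25

155.25, 155.25, 155.25, 155.25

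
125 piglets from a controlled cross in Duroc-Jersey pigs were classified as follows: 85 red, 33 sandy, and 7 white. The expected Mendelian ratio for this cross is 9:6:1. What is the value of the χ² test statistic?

7.260

The 9:6:1 ratio has 16 parts, so with N = 125 the expected counts are:
  red: 125 × 9/16 = 70.3125
  sandy: 125 × 6/16 = 46.875
  white: 125 × 1/16 = 7.8125
χ² = Σ (O − E)² / E
  red: (85 − 70.3125)² / 70.3125 = 3.0681
  sandy: (33 − 46.875)² / 46.875 = 4.1070
  white: (7 − 7.8125)² / 7.8125 = 0.0845
χ² = 3.0681 + 4.1070 + 0.0845 = 7.2596 ≈ 7.260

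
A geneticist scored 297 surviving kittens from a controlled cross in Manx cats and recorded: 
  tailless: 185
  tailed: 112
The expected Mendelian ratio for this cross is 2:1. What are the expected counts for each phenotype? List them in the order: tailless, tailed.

Expected counts for N = 297 under a 2:1 ratio (total parts = 3):
  tailless: 297 × 2/3 = 198
  tailed: 297 × 1/3 = 99

198, 99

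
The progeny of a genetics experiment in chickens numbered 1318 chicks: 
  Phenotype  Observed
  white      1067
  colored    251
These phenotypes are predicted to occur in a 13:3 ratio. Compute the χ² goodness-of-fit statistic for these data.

The 13:3 ratio has 16 parts, so with N = 1318 the expected counts are:
  white: 1318 × 13/16 = 1070.875
  colored: 1318 × 3/16 = 247.125
χ² = Σ (O − E)² / E
  white: (1067 − 1070.875)² / 1070.875 = 0.0140
  colored: (251 − 247.125)² / 247.125 = 0.0608
χ² = 0.0140 + 0.0608 = 0.0748 ≈ 0.075

0.075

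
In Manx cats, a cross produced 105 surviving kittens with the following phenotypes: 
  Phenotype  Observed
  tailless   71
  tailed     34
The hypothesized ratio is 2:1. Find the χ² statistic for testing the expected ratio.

0.043

Expected counts for N = 105 under a 2:1 ratio (total parts = 3):
  tailless: 105 × 2/3 = 70
  tailed: 105 × 1/3 = 35
χ² = Σ (O − E)² / E
  tailless: (71 − 70)² / 70 = 0.0143
  tailed: (34 − 35)² / 35 = 0.0286
χ² = 0.0143 + 0.0286 = 0.0429 ≈ 0.043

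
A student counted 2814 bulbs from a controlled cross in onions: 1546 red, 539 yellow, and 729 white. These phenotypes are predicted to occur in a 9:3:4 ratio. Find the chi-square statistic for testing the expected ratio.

2.029

Total ratio parts = 16. Expected numbers out of 2814:
  red: 2814 × 9/16 = 1582.875
  yellow: 2814 × 3/16 = 527.625
  white: 2814 × 4/16 = 703.5
χ² = Σ (O − E)² / E
  red: (1546 − 1582.875)² / 1582.875 = 0.8590
  yellow: (539 − 527.625)² / 527.625 = 0.2452
  white: (729 − 703.5)² / 703.5 = 0.9243
χ² = 0.8590 + 0.2452 + 0.9243 = 2.0285 ≈ 2.029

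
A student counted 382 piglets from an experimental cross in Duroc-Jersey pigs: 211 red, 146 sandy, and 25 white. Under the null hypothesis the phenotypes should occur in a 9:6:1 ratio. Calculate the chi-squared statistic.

Under the 9:6:1 hypothesis (Σ ratio = 16, N = 382):
  red: 382 × 9/16 = 214.875
  sandy: 382 × 6/16 = 143.25
  white: 382 × 1/16 = 23.875
χ² = Σ (O − E)² / E
  red: (211 − 214.875)² / 214.875 = 0.0699
  sandy: (146 − 143.25)² / 143.25 = 0.0528
  white: (25 − 23.875)² / 23.875 = 0.0530
χ² = 0.0699 + 0.0528 + 0.0530 = 0.1757 ≈ 0.176

0.176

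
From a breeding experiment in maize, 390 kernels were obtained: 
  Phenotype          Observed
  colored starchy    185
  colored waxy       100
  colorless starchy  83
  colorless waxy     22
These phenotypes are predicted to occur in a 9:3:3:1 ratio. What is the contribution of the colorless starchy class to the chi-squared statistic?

Under the 9:3:3:1 hypothesis (Σ ratio = 16, N = 390):
  colored starchy: 390 × 9/16 = 219.375
  colored waxy: 390 × 3/16 = 73.125
  colorless starchy: 390 × 3/16 = 73.125
  colorless waxy: 390 × 1/16 = 24.375
Contribution of colorless starchy: (83 − 73.125)² / 73.125 = 1.3335

1.334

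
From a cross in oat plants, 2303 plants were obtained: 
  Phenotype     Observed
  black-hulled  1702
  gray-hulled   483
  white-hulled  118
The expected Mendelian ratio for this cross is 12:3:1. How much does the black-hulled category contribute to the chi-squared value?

0.369

The 12:3:1 ratio has 16 parts, so with N = 2303 the expected counts are:
  black-hulled: 2303 × 12/16 = 1727.25
  gray-hulled: 2303 × 3/16 = 431.8125
  white-hulled: 2303 × 1/16 = 143.9375
Contribution of black-hulled: (1702 − 1727.25)² / 1727.25 = 0.3691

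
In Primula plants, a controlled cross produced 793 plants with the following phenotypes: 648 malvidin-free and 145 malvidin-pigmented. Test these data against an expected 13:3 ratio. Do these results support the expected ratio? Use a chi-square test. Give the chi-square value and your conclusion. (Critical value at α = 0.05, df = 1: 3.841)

0.113; consistent

The 13:3 ratio has 16 parts, so with N = 793 the expected counts are:
  malvidin-free: 793 × 13/16 = 644.3125
  malvidin-pigmented: 793 × 3/16 = 148.6875
χ² = Σ (O − E)² / E
  malvidin-free: (648 − 644.3125)² / 644.3125 = 0.0211
  malvidin-pigmented: (145 − 148.6875)² / 148.6875 = 0.0915
χ² = 0.0211 + 0.0915 = 0.1126 ≈ 0.113
Degrees of freedom = 2 − 1 = 1; critical value at α = 0.05 is 3.841.
Since 0.113 < 3.841, we fail to reject the null hypothesis — the data are consistent with the 13:3 ratio.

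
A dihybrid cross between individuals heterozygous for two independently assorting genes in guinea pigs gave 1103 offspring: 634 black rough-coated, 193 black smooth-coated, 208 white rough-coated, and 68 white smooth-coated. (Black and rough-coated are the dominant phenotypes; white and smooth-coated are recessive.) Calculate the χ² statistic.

A dihybrid F₂ with independent assortment and complete dominance at both loci gives a 9:3:3:1 phenotypic ratio.
Expected counts for N = 1103 under a 9:3:3:1 ratio (total parts = 16):
  black rough-coated: 1103 × 9/16 = 620.4375
  black smooth-coated: 1103 × 3/16 = 206.8125
  white rough-coated: 1103 × 3/16 = 206.8125
  white smooth-coated: 1103 × 1/16 = 68.9375
χ² = Σ (O − E)² / E
  black rough-coated: (634 − 620.4375)² / 620.4375 = 0.2965
  black smooth-coated: (193 − 206.8125)² / 206.8125 = 0.9225
  white rough-coated: (208 − 206.8125)² / 206.8125 = 0.0068
  white smooth-coated: (68 − 68.9375)² / 68.9375 = 0.0127
χ² = 0.2965 + 0.9225 + 0.0068 + 0.0127 = 1.2385 ≈ 1.239

1.239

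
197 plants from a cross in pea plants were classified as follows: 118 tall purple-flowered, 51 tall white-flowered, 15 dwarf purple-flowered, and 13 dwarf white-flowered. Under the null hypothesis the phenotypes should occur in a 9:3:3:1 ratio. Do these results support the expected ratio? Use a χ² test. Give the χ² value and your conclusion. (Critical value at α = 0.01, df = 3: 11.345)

Under the 9:3:3:1 hypothesis (Σ ratio = 16, N = 197):
  tall purple-flowered: 197 × 9/16 = 110.8125
  tall white-flowered: 197 × 3/16 = 36.9375
  dwarf purple-flowered: 197 × 3/16 = 36.9375
  dwarf white-flowered: 197 × 1/16 = 12.3125
χ² = Σ (O − E)² / E
  tall purple-flowered: (118 − 110.8125)² / 110.8125 = 0.4662
  tall white-flowered: (51 − 36.9375)² / 36.9375 = 5.3537
  dwarf purple-flowered: (15 − 36.9375)² / 36.9375 = 13.0289
  dwarf white-flowered: (13 − 12.3125)² / 12.3125 = 0.0384
χ² = 0.4662 + 5.3537 + 13.0289 + 0.0384 = 18.8872 ≈ 18.887
Degrees of freedom = 4 − 1 = 3; critical value at α = 0.01 is 11.345.
Since 18.887 > 11.345, we reject the null hypothesis — the data do not fit the 9:3:3:1 ratio.

18.887; not consistent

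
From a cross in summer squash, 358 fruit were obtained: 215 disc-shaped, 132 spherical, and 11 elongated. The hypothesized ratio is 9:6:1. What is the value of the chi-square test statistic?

Expected counts for N = 358 under a 9:6:1 ratio (total parts = 16):
  disc-shaped: 358 × 9/16 = 201.375
  spherical: 358 × 6/16 = 134.25
  elongated: 358 × 1/16 = 22.375
χ² = Σ (O − E)² / E
  disc-shaped: (215 − 201.375)² / 201.375 = 0.9219
  spherical: (132 − 134.25)² / 134.25 = 0.0377
  elongated: (11 − 22.375)² / 22.375 = 5.7828
χ² = 0.9219 + 0.0377 + 5.7828 = 6.7424 ≈ 6.742

6.742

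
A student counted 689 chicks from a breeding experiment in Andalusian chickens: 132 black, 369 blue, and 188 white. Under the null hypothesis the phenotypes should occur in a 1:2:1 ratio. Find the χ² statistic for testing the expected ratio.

12.588

The 1:2:1 ratio has 4 parts, so with N = 689 the expected counts are:
  black: 689 × 1/4 = 172.25
  blue: 689 × 2/4 = 344.5
  white: 689 × 1/4 = 172.25
χ² = Σ (O − E)² / E
  black: (132 − 172.25)² / 172.25 = 9.4053
  blue: (369 − 344.5)² / 344.5 = 1.7424
  white: (188 − 172.25)² / 172.25 = 1.4401
χ² = 9.4053 + 1.7424 + 1.4401 = 12.5878 ≈ 12.588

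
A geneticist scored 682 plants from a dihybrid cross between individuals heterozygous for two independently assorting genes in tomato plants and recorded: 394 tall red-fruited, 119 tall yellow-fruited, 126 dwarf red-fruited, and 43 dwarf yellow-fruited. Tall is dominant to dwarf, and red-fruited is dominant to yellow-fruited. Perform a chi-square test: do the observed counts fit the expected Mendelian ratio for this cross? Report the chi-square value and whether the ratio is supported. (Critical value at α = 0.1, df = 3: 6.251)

A dihybrid F₂ with independent assortment and complete dominance at both loci gives a 9:3:3:1 phenotypic ratio.
Expected counts for N = 682 under a 9:3:3:1 ratio (total parts = 16):
  tall red-fruited: 682 × 9/16 = 383.625
  tall yellow-fruited: 682 × 3/16 = 127.875
  dwarf red-fruited: 682 × 3/16 = 127.875
  dwarf yellow-fruited: 682 × 1/16 = 42.625
χ² = Σ (O − E)² / E
  tall red-fruited: (394 − 383.625)² / 383.625 = 0.2806
  tall yellow-fruited: (119 − 127.875)² / 127.875 = 0.6160
  dwarf red-fruited: (126 − 127.875)² / 127.875 = 0.0275
  dwarf yellow-fruited: (43 − 42.625)² / 42.625 = 0.0033
χ² = 0.2806 + 0.6160 + 0.0275 + 0.0033 = 0.9274 ≈ 0.927
Degrees of freedom = 4 − 1 = 3; critical value at α = 0.1 is 6.251.
Since 0.927 < 6.251, we fail to reject the null hypothesis — the data are consistent with the 9:3:3:1 ratio.

0.927; consistent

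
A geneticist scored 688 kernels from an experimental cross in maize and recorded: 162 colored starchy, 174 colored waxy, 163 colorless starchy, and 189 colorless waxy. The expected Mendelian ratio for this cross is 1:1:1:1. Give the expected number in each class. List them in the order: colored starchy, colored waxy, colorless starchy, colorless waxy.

Total ratio parts = 4. Expected numbers out of 688:
  colored starchy: 688 × 1/4 = 172
  colored waxy: 688 × 1/4 = 172
  colorless starchy: 688 × 1/4 = 172
  colorless waxy: 688 × 1/4 = 172

172, 172, 172, 172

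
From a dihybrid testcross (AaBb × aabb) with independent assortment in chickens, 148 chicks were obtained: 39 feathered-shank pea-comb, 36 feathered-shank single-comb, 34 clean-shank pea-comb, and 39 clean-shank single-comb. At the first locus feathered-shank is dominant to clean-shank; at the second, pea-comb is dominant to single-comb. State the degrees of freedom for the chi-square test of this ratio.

3

A dihybrid testcross with independent assortment gives a 1:1:1:1 ratio.
A goodness-of-fit test with 4 phenotype classes has df = 4 − 1 = 3.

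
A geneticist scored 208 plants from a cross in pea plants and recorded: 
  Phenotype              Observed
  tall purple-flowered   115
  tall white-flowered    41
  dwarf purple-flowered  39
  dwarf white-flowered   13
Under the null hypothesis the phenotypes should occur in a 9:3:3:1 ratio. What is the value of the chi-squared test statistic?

Total ratio parts = 16. Expected numbers out of 208:
  tall purple-flowered: 208 × 9/16 = 117
  tall white-flowered: 208 × 3/16 = 39
  dwarf purple-flowered: 208 × 3/16 = 39
  dwarf white-flowered: 208 × 1/16 = 13
χ² = Σ (O − E)² / E
  tall purple-flowered: (115 − 117)² / 117 = 0.0342
  tall white-flowered: (41 − 39)² / 39 = 0.1026
  dwarf purple-flowered: (39 − 39)² / 39 = 0.0000
  dwarf white-flowered: (13 − 13)² / 13 = 0.0000
χ² = 0.0342 + 0.1026 + 0.0000 + 0.0000 = 0.1368 ≈ 0.137

0.137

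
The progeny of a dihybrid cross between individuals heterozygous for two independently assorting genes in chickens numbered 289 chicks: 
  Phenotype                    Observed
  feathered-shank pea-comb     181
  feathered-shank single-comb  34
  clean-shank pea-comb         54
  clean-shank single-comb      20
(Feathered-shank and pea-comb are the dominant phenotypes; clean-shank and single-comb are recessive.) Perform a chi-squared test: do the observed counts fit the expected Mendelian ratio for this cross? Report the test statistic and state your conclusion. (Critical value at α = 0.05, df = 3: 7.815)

9.820; not consistent

A dihybrid F₂ with independent assortment and complete dominance at both loci gives a 9:3:3:1 phenotypic ratio.
The 9:3:3:1 ratio has 16 parts, so with N = 289 the expected counts are:
  feathered-shank pea-comb: 289 × 9/16 = 162.5625
  feathered-shank single-comb: 289 × 3/16 = 54.1875
  clean-shank pea-comb: 289 × 3/16 = 54.1875
  clean-shank single-comb: 289 × 1/16 = 18.0625
χ² = Σ (O − E)² / E
  feathered-shank pea-comb: (181 − 162.5625)² / 162.5625 = 2.0911
  feathered-shank single-comb: (34 − 54.1875)² / 54.1875 = 7.5208
  clean-shank pea-comb: (54 − 54.1875)² / 54.1875 = 0.0006
  clean-shank single-comb: (20 − 18.0625)² / 18.0625 = 0.2078
χ² = 2.0911 + 7.5208 + 0.0006 + 0.2078 = 9.8203 ≈ 9.820
Degrees of freedom = 4 − 1 = 3; critical value at α = 0.05 is 7.815.
Since 9.820 > 7.815, we reject the null hypothesis — the data do not fit the 9:3:3:1 ratio.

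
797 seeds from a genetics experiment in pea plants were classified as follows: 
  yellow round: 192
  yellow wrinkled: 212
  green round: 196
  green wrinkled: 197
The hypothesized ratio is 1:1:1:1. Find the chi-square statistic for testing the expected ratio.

1.158

Expected counts for N = 797 under a 1:1:1:1 ratio (total parts = 4):
  yellow round: 797 × 1/4 = 199.25
  yellow wrinkled: 797 × 1/4 = 199.25
  green round: 797 × 1/4 = 199.25
  green wrinkled: 797 × 1/4 = 199.25
χ² = Σ (O − E)² / E
  yellow round: (192 − 199.25)² / 199.25 = 0.2638
  yellow wrinkled: (212 − 199.25)² / 199.25 = 0.8159
  green round: (196 − 199.25)² / 199.25 = 0.0530
  green wrinkled: (197 − 199.25)² / 199.25 = 0.0254
χ² = 0.2638 + 0.8159 + 0.0530 + 0.0254 = 1.1581 ≈ 1.158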